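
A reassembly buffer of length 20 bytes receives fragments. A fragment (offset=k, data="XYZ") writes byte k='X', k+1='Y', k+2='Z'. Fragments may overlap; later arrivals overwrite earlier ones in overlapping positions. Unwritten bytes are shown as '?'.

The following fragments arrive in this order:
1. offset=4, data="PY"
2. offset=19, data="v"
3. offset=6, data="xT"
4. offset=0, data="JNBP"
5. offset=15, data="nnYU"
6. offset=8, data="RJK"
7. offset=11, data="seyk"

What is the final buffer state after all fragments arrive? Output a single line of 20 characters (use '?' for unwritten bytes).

Answer: JNBPPYxTRJKseyknnYUv

Derivation:
Fragment 1: offset=4 data="PY" -> buffer=????PY??????????????
Fragment 2: offset=19 data="v" -> buffer=????PY?????????????v
Fragment 3: offset=6 data="xT" -> buffer=????PYxT???????????v
Fragment 4: offset=0 data="JNBP" -> buffer=JNBPPYxT???????????v
Fragment 5: offset=15 data="nnYU" -> buffer=JNBPPYxT???????nnYUv
Fragment 6: offset=8 data="RJK" -> buffer=JNBPPYxTRJK????nnYUv
Fragment 7: offset=11 data="seyk" -> buffer=JNBPPYxTRJKseyknnYUv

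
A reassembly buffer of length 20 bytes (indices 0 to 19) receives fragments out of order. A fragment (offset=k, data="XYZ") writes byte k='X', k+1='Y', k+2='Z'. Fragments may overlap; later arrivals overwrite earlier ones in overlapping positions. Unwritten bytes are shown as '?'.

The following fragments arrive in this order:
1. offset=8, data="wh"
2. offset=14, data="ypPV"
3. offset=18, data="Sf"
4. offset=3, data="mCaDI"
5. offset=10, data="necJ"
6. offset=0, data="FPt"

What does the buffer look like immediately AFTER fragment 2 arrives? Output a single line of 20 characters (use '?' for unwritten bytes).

Answer: ????????wh????ypPV??

Derivation:
Fragment 1: offset=8 data="wh" -> buffer=????????wh??????????
Fragment 2: offset=14 data="ypPV" -> buffer=????????wh????ypPV??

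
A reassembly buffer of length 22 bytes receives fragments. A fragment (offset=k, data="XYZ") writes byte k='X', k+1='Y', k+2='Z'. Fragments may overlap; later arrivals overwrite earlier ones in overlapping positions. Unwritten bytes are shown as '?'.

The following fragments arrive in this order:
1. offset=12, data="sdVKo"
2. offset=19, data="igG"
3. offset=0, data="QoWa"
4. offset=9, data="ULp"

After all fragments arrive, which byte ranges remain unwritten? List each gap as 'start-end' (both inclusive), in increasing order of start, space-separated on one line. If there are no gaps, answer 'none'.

Answer: 4-8 17-18

Derivation:
Fragment 1: offset=12 len=5
Fragment 2: offset=19 len=3
Fragment 3: offset=0 len=4
Fragment 4: offset=9 len=3
Gaps: 4-8 17-18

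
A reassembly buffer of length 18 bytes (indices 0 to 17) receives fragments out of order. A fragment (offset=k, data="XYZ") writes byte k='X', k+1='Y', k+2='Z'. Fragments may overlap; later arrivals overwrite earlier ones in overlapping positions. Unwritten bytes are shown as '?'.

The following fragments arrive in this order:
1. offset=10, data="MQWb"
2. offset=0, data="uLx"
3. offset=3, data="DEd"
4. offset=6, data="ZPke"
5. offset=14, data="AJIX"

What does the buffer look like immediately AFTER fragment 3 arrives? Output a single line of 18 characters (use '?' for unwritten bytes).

Answer: uLxDEd????MQWb????

Derivation:
Fragment 1: offset=10 data="MQWb" -> buffer=??????????MQWb????
Fragment 2: offset=0 data="uLx" -> buffer=uLx???????MQWb????
Fragment 3: offset=3 data="DEd" -> buffer=uLxDEd????MQWb????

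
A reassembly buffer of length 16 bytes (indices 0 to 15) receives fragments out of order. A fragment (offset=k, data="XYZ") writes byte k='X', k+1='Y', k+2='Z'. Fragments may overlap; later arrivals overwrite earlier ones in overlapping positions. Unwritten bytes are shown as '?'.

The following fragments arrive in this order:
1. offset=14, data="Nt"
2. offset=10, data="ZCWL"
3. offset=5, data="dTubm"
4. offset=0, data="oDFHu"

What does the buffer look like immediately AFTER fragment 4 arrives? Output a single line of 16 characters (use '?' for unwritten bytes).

Fragment 1: offset=14 data="Nt" -> buffer=??????????????Nt
Fragment 2: offset=10 data="ZCWL" -> buffer=??????????ZCWLNt
Fragment 3: offset=5 data="dTubm" -> buffer=?????dTubmZCWLNt
Fragment 4: offset=0 data="oDFHu" -> buffer=oDFHudTubmZCWLNt

Answer: oDFHudTubmZCWLNt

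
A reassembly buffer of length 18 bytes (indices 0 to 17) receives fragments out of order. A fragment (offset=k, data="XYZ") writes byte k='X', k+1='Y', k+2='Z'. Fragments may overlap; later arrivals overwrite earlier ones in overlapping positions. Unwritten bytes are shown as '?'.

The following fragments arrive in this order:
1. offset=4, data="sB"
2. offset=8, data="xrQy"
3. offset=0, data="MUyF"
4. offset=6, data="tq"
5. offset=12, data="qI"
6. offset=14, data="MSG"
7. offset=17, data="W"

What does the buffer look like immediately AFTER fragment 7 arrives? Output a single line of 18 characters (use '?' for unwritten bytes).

Fragment 1: offset=4 data="sB" -> buffer=????sB????????????
Fragment 2: offset=8 data="xrQy" -> buffer=????sB??xrQy??????
Fragment 3: offset=0 data="MUyF" -> buffer=MUyFsB??xrQy??????
Fragment 4: offset=6 data="tq" -> buffer=MUyFsBtqxrQy??????
Fragment 5: offset=12 data="qI" -> buffer=MUyFsBtqxrQyqI????
Fragment 6: offset=14 data="MSG" -> buffer=MUyFsBtqxrQyqIMSG?
Fragment 7: offset=17 data="W" -> buffer=MUyFsBtqxrQyqIMSGW

Answer: MUyFsBtqxrQyqIMSGW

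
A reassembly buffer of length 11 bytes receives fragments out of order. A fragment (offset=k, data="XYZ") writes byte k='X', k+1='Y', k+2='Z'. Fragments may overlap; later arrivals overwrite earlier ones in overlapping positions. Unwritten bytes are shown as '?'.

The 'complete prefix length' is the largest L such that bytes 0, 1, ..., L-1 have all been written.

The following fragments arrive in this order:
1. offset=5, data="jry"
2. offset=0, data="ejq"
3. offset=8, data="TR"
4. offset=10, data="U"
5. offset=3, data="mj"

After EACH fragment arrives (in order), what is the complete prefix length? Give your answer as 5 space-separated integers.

Fragment 1: offset=5 data="jry" -> buffer=?????jry??? -> prefix_len=0
Fragment 2: offset=0 data="ejq" -> buffer=ejq??jry??? -> prefix_len=3
Fragment 3: offset=8 data="TR" -> buffer=ejq??jryTR? -> prefix_len=3
Fragment 4: offset=10 data="U" -> buffer=ejq??jryTRU -> prefix_len=3
Fragment 5: offset=3 data="mj" -> buffer=ejqmjjryTRU -> prefix_len=11

Answer: 0 3 3 3 11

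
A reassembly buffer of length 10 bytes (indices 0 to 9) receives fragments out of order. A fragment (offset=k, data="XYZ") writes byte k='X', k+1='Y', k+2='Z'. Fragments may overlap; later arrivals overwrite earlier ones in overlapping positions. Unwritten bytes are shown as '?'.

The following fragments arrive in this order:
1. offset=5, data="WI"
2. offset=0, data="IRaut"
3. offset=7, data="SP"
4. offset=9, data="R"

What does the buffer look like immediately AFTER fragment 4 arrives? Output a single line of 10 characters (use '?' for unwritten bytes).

Fragment 1: offset=5 data="WI" -> buffer=?????WI???
Fragment 2: offset=0 data="IRaut" -> buffer=IRautWI???
Fragment 3: offset=7 data="SP" -> buffer=IRautWISP?
Fragment 4: offset=9 data="R" -> buffer=IRautWISPR

Answer: IRautWISPR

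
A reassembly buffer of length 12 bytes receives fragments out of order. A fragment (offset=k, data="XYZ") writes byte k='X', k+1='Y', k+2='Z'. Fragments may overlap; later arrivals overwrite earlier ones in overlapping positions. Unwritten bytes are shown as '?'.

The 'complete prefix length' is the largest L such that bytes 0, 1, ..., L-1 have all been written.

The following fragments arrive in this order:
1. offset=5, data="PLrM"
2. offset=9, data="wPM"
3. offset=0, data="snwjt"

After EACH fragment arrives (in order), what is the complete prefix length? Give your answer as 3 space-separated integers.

Fragment 1: offset=5 data="PLrM" -> buffer=?????PLrM??? -> prefix_len=0
Fragment 2: offset=9 data="wPM" -> buffer=?????PLrMwPM -> prefix_len=0
Fragment 3: offset=0 data="snwjt" -> buffer=snwjtPLrMwPM -> prefix_len=12

Answer: 0 0 12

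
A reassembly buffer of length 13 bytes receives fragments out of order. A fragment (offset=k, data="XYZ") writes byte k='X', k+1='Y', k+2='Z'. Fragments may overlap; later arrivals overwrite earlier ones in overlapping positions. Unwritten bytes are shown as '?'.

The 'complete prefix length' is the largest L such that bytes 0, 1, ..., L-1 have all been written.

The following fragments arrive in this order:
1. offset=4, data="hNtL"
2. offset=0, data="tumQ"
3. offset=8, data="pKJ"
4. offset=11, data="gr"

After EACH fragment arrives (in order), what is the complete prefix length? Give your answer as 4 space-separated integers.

Answer: 0 8 11 13

Derivation:
Fragment 1: offset=4 data="hNtL" -> buffer=????hNtL????? -> prefix_len=0
Fragment 2: offset=0 data="tumQ" -> buffer=tumQhNtL????? -> prefix_len=8
Fragment 3: offset=8 data="pKJ" -> buffer=tumQhNtLpKJ?? -> prefix_len=11
Fragment 4: offset=11 data="gr" -> buffer=tumQhNtLpKJgr -> prefix_len=13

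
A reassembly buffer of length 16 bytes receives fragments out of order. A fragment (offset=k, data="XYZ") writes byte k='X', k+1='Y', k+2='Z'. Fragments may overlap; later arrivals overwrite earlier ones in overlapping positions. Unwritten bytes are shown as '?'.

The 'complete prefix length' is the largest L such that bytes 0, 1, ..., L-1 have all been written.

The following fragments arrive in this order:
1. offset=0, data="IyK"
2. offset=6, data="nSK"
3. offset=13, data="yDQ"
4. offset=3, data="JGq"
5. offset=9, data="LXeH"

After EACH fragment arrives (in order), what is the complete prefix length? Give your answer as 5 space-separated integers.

Answer: 3 3 3 9 16

Derivation:
Fragment 1: offset=0 data="IyK" -> buffer=IyK????????????? -> prefix_len=3
Fragment 2: offset=6 data="nSK" -> buffer=IyK???nSK??????? -> prefix_len=3
Fragment 3: offset=13 data="yDQ" -> buffer=IyK???nSK????yDQ -> prefix_len=3
Fragment 4: offset=3 data="JGq" -> buffer=IyKJGqnSK????yDQ -> prefix_len=9
Fragment 5: offset=9 data="LXeH" -> buffer=IyKJGqnSKLXeHyDQ -> prefix_len=16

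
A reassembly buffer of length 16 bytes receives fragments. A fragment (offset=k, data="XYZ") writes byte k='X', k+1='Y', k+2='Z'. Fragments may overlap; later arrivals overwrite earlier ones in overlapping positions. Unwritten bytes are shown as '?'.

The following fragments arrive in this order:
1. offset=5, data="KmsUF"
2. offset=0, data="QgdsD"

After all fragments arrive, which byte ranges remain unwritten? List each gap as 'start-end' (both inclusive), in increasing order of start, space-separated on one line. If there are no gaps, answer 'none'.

Answer: 10-15

Derivation:
Fragment 1: offset=5 len=5
Fragment 2: offset=0 len=5
Gaps: 10-15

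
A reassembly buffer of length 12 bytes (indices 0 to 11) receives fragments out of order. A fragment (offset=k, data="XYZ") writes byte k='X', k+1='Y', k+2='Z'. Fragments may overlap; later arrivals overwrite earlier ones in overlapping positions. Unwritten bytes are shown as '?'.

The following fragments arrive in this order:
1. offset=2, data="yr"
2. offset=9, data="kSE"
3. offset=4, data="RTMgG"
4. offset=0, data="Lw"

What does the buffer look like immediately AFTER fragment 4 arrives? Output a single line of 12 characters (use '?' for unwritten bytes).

Answer: LwyrRTMgGkSE

Derivation:
Fragment 1: offset=2 data="yr" -> buffer=??yr????????
Fragment 2: offset=9 data="kSE" -> buffer=??yr?????kSE
Fragment 3: offset=4 data="RTMgG" -> buffer=??yrRTMgGkSE
Fragment 4: offset=0 data="Lw" -> buffer=LwyrRTMgGkSE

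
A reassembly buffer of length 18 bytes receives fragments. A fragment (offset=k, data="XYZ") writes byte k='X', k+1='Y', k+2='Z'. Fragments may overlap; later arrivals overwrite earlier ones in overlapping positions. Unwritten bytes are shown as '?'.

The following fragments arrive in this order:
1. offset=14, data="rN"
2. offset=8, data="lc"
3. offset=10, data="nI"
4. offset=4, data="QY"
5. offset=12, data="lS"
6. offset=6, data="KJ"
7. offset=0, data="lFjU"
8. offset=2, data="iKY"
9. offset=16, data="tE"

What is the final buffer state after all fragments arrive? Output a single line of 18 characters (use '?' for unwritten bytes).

Fragment 1: offset=14 data="rN" -> buffer=??????????????rN??
Fragment 2: offset=8 data="lc" -> buffer=????????lc????rN??
Fragment 3: offset=10 data="nI" -> buffer=????????lcnI??rN??
Fragment 4: offset=4 data="QY" -> buffer=????QY??lcnI??rN??
Fragment 5: offset=12 data="lS" -> buffer=????QY??lcnIlSrN??
Fragment 6: offset=6 data="KJ" -> buffer=????QYKJlcnIlSrN??
Fragment 7: offset=0 data="lFjU" -> buffer=lFjUQYKJlcnIlSrN??
Fragment 8: offset=2 data="iKY" -> buffer=lFiKYYKJlcnIlSrN??
Fragment 9: offset=16 data="tE" -> buffer=lFiKYYKJlcnIlSrNtE

Answer: lFiKYYKJlcnIlSrNtE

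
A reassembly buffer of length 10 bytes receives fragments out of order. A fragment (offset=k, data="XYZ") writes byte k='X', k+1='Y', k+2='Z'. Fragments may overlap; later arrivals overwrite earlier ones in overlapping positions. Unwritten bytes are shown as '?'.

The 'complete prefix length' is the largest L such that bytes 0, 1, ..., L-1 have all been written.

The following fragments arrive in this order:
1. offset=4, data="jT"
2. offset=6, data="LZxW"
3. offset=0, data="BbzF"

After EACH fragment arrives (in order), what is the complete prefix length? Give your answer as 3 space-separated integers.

Fragment 1: offset=4 data="jT" -> buffer=????jT???? -> prefix_len=0
Fragment 2: offset=6 data="LZxW" -> buffer=????jTLZxW -> prefix_len=0
Fragment 3: offset=0 data="BbzF" -> buffer=BbzFjTLZxW -> prefix_len=10

Answer: 0 0 10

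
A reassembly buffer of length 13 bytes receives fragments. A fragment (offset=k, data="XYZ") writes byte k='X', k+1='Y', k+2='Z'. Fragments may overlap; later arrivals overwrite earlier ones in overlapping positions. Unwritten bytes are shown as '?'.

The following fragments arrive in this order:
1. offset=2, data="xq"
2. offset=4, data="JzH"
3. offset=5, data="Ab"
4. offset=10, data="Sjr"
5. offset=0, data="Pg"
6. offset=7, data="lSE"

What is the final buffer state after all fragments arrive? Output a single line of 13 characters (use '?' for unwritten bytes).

Fragment 1: offset=2 data="xq" -> buffer=??xq?????????
Fragment 2: offset=4 data="JzH" -> buffer=??xqJzH??????
Fragment 3: offset=5 data="Ab" -> buffer=??xqJAb??????
Fragment 4: offset=10 data="Sjr" -> buffer=??xqJAb???Sjr
Fragment 5: offset=0 data="Pg" -> buffer=PgxqJAb???Sjr
Fragment 6: offset=7 data="lSE" -> buffer=PgxqJAblSESjr

Answer: PgxqJAblSESjr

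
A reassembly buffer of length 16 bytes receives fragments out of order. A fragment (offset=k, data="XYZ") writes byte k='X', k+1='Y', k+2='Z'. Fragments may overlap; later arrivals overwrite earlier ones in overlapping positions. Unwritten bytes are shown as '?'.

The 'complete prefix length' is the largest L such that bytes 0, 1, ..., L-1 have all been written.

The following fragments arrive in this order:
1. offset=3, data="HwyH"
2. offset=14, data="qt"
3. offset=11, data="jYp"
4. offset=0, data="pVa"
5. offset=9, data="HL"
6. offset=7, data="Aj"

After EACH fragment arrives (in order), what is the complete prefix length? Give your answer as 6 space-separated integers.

Fragment 1: offset=3 data="HwyH" -> buffer=???HwyH????????? -> prefix_len=0
Fragment 2: offset=14 data="qt" -> buffer=???HwyH???????qt -> prefix_len=0
Fragment 3: offset=11 data="jYp" -> buffer=???HwyH????jYpqt -> prefix_len=0
Fragment 4: offset=0 data="pVa" -> buffer=pVaHwyH????jYpqt -> prefix_len=7
Fragment 5: offset=9 data="HL" -> buffer=pVaHwyH??HLjYpqt -> prefix_len=7
Fragment 6: offset=7 data="Aj" -> buffer=pVaHwyHAjHLjYpqt -> prefix_len=16

Answer: 0 0 0 7 7 16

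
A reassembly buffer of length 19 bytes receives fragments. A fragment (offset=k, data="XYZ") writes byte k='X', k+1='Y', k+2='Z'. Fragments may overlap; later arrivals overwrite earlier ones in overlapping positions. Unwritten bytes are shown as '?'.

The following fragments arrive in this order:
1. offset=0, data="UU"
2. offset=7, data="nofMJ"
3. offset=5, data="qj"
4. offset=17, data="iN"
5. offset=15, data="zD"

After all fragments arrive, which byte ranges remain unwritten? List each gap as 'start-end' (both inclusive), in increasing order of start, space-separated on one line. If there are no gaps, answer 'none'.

Answer: 2-4 12-14

Derivation:
Fragment 1: offset=0 len=2
Fragment 2: offset=7 len=5
Fragment 3: offset=5 len=2
Fragment 4: offset=17 len=2
Fragment 5: offset=15 len=2
Gaps: 2-4 12-14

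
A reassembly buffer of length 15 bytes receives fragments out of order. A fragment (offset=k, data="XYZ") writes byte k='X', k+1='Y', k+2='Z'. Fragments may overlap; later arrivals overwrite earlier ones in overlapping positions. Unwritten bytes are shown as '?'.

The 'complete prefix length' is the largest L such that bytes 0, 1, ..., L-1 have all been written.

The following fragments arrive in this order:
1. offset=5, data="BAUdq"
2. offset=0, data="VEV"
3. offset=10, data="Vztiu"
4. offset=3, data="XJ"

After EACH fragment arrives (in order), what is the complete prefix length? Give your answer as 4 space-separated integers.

Answer: 0 3 3 15

Derivation:
Fragment 1: offset=5 data="BAUdq" -> buffer=?????BAUdq????? -> prefix_len=0
Fragment 2: offset=0 data="VEV" -> buffer=VEV??BAUdq????? -> prefix_len=3
Fragment 3: offset=10 data="Vztiu" -> buffer=VEV??BAUdqVztiu -> prefix_len=3
Fragment 4: offset=3 data="XJ" -> buffer=VEVXJBAUdqVztiu -> prefix_len=15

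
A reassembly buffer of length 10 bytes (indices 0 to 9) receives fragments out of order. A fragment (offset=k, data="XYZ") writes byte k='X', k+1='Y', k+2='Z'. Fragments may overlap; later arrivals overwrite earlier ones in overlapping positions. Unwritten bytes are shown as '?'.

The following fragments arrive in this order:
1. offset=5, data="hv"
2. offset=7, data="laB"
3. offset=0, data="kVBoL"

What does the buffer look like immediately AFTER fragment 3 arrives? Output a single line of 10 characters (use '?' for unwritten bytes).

Fragment 1: offset=5 data="hv" -> buffer=?????hv???
Fragment 2: offset=7 data="laB" -> buffer=?????hvlaB
Fragment 3: offset=0 data="kVBoL" -> buffer=kVBoLhvlaB

Answer: kVBoLhvlaB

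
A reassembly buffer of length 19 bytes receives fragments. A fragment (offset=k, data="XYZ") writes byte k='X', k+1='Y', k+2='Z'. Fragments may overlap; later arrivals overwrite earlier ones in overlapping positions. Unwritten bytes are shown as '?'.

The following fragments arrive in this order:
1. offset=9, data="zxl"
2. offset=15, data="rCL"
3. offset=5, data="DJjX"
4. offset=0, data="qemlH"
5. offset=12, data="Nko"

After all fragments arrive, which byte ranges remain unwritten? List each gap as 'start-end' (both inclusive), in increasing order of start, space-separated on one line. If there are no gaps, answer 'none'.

Fragment 1: offset=9 len=3
Fragment 2: offset=15 len=3
Fragment 3: offset=5 len=4
Fragment 4: offset=0 len=5
Fragment 5: offset=12 len=3
Gaps: 18-18

Answer: 18-18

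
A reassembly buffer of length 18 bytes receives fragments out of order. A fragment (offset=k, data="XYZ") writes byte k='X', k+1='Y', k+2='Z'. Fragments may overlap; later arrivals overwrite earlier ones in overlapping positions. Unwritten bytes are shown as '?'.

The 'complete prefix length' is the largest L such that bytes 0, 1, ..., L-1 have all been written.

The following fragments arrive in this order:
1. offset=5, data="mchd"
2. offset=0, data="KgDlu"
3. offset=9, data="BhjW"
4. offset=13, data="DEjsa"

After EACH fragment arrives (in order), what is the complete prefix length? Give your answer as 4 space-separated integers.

Answer: 0 9 13 18

Derivation:
Fragment 1: offset=5 data="mchd" -> buffer=?????mchd????????? -> prefix_len=0
Fragment 2: offset=0 data="KgDlu" -> buffer=KgDlumchd????????? -> prefix_len=9
Fragment 3: offset=9 data="BhjW" -> buffer=KgDlumchdBhjW????? -> prefix_len=13
Fragment 4: offset=13 data="DEjsa" -> buffer=KgDlumchdBhjWDEjsa -> prefix_len=18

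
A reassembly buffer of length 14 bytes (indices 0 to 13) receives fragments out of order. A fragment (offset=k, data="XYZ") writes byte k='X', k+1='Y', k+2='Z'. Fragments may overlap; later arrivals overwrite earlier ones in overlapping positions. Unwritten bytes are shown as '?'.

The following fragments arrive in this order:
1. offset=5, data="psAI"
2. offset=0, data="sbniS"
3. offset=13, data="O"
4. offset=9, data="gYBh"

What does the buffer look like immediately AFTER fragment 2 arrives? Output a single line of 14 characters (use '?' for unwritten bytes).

Answer: sbniSpsAI?????

Derivation:
Fragment 1: offset=5 data="psAI" -> buffer=?????psAI?????
Fragment 2: offset=0 data="sbniS" -> buffer=sbniSpsAI?????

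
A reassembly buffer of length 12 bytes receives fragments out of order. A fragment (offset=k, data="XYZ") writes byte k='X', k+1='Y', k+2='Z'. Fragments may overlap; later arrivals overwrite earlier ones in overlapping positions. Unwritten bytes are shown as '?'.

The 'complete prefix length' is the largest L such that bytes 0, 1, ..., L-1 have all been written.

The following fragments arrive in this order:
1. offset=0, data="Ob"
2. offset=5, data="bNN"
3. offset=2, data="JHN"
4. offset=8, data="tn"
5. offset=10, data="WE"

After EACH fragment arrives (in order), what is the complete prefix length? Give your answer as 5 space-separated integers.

Fragment 1: offset=0 data="Ob" -> buffer=Ob?????????? -> prefix_len=2
Fragment 2: offset=5 data="bNN" -> buffer=Ob???bNN???? -> prefix_len=2
Fragment 3: offset=2 data="JHN" -> buffer=ObJHNbNN???? -> prefix_len=8
Fragment 4: offset=8 data="tn" -> buffer=ObJHNbNNtn?? -> prefix_len=10
Fragment 5: offset=10 data="WE" -> buffer=ObJHNbNNtnWE -> prefix_len=12

Answer: 2 2 8 10 12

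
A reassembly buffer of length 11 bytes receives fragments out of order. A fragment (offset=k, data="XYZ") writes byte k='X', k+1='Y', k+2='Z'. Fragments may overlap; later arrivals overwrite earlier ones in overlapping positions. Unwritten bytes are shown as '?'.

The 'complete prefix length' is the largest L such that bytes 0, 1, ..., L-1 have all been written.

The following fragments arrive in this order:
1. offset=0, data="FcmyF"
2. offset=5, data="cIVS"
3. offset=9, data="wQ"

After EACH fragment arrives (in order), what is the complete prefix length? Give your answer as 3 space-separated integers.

Fragment 1: offset=0 data="FcmyF" -> buffer=FcmyF?????? -> prefix_len=5
Fragment 2: offset=5 data="cIVS" -> buffer=FcmyFcIVS?? -> prefix_len=9
Fragment 3: offset=9 data="wQ" -> buffer=FcmyFcIVSwQ -> prefix_len=11

Answer: 5 9 11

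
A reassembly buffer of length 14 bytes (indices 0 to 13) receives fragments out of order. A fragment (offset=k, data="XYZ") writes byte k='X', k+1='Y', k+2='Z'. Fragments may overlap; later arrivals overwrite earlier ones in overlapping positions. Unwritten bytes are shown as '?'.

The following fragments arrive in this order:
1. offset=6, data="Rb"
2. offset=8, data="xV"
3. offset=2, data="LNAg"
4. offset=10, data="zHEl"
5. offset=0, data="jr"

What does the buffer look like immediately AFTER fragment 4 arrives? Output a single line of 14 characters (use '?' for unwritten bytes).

Answer: ??LNAgRbxVzHEl

Derivation:
Fragment 1: offset=6 data="Rb" -> buffer=??????Rb??????
Fragment 2: offset=8 data="xV" -> buffer=??????RbxV????
Fragment 3: offset=2 data="LNAg" -> buffer=??LNAgRbxV????
Fragment 4: offset=10 data="zHEl" -> buffer=??LNAgRbxVzHEl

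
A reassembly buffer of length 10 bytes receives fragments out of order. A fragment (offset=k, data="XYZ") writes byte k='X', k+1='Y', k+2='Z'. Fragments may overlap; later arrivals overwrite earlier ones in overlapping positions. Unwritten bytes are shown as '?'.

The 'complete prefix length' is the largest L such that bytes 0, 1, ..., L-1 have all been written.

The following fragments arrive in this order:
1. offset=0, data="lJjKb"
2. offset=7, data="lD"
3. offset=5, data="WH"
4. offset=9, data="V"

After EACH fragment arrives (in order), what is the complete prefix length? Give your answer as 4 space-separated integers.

Fragment 1: offset=0 data="lJjKb" -> buffer=lJjKb????? -> prefix_len=5
Fragment 2: offset=7 data="lD" -> buffer=lJjKb??lD? -> prefix_len=5
Fragment 3: offset=5 data="WH" -> buffer=lJjKbWHlD? -> prefix_len=9
Fragment 4: offset=9 data="V" -> buffer=lJjKbWHlDV -> prefix_len=10

Answer: 5 5 9 10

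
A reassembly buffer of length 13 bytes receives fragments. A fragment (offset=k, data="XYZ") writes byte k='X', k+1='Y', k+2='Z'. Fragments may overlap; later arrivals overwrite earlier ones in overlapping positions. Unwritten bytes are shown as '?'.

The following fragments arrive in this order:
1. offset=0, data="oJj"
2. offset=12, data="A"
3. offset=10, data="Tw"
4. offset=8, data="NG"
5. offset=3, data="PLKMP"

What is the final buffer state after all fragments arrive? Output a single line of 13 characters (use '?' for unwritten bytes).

Fragment 1: offset=0 data="oJj" -> buffer=oJj??????????
Fragment 2: offset=12 data="A" -> buffer=oJj?????????A
Fragment 3: offset=10 data="Tw" -> buffer=oJj???????TwA
Fragment 4: offset=8 data="NG" -> buffer=oJj?????NGTwA
Fragment 5: offset=3 data="PLKMP" -> buffer=oJjPLKMPNGTwA

Answer: oJjPLKMPNGTwA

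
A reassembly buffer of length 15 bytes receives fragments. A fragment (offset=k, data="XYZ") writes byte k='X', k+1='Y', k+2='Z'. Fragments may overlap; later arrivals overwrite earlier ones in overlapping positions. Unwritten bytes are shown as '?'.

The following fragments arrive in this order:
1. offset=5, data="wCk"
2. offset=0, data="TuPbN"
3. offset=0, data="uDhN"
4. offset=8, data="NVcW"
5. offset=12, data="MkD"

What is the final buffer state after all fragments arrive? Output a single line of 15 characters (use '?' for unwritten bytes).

Fragment 1: offset=5 data="wCk" -> buffer=?????wCk???????
Fragment 2: offset=0 data="TuPbN" -> buffer=TuPbNwCk???????
Fragment 3: offset=0 data="uDhN" -> buffer=uDhNNwCk???????
Fragment 4: offset=8 data="NVcW" -> buffer=uDhNNwCkNVcW???
Fragment 5: offset=12 data="MkD" -> buffer=uDhNNwCkNVcWMkD

Answer: uDhNNwCkNVcWMkD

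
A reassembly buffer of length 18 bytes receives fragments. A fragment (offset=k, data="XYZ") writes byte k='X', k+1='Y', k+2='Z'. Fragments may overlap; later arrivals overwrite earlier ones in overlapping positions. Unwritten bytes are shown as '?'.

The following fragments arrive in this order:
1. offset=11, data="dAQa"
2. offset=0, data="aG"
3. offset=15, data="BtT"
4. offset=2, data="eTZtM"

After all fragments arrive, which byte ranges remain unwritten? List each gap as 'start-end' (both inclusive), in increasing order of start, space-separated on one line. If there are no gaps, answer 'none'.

Answer: 7-10

Derivation:
Fragment 1: offset=11 len=4
Fragment 2: offset=0 len=2
Fragment 3: offset=15 len=3
Fragment 4: offset=2 len=5
Gaps: 7-10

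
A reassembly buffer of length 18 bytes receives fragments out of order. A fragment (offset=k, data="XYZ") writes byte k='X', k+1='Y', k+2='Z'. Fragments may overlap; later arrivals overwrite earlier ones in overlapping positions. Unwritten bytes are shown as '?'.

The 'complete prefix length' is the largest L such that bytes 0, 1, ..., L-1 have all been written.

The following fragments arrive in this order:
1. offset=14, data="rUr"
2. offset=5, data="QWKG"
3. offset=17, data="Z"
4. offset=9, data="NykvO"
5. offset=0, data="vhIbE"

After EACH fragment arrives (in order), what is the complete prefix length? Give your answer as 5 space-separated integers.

Answer: 0 0 0 0 18

Derivation:
Fragment 1: offset=14 data="rUr" -> buffer=??????????????rUr? -> prefix_len=0
Fragment 2: offset=5 data="QWKG" -> buffer=?????QWKG?????rUr? -> prefix_len=0
Fragment 3: offset=17 data="Z" -> buffer=?????QWKG?????rUrZ -> prefix_len=0
Fragment 4: offset=9 data="NykvO" -> buffer=?????QWKGNykvOrUrZ -> prefix_len=0
Fragment 5: offset=0 data="vhIbE" -> buffer=vhIbEQWKGNykvOrUrZ -> prefix_len=18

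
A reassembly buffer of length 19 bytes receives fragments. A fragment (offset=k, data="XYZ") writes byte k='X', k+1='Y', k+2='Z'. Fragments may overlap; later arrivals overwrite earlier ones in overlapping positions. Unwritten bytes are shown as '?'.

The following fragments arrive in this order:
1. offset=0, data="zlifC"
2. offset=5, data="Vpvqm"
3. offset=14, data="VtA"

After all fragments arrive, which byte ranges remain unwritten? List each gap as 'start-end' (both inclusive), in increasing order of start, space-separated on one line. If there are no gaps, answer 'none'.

Fragment 1: offset=0 len=5
Fragment 2: offset=5 len=5
Fragment 3: offset=14 len=3
Gaps: 10-13 17-18

Answer: 10-13 17-18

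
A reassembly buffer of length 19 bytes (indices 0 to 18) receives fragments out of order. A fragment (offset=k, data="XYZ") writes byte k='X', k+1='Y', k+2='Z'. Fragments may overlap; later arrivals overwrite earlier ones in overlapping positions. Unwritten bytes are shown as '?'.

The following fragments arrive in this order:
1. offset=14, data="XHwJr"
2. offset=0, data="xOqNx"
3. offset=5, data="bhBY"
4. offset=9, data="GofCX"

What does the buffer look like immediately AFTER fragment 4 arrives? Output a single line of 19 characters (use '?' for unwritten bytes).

Answer: xOqNxbhBYGofCXXHwJr

Derivation:
Fragment 1: offset=14 data="XHwJr" -> buffer=??????????????XHwJr
Fragment 2: offset=0 data="xOqNx" -> buffer=xOqNx?????????XHwJr
Fragment 3: offset=5 data="bhBY" -> buffer=xOqNxbhBY?????XHwJr
Fragment 4: offset=9 data="GofCX" -> buffer=xOqNxbhBYGofCXXHwJr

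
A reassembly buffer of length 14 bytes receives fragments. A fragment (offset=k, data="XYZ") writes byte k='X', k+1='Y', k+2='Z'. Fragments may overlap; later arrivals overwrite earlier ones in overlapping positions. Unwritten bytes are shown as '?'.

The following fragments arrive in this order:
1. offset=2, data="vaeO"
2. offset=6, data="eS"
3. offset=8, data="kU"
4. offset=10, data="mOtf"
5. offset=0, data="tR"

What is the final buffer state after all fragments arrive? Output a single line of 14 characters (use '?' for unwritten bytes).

Fragment 1: offset=2 data="vaeO" -> buffer=??vaeO????????
Fragment 2: offset=6 data="eS" -> buffer=??vaeOeS??????
Fragment 3: offset=8 data="kU" -> buffer=??vaeOeSkU????
Fragment 4: offset=10 data="mOtf" -> buffer=??vaeOeSkUmOtf
Fragment 5: offset=0 data="tR" -> buffer=tRvaeOeSkUmOtf

Answer: tRvaeOeSkUmOtf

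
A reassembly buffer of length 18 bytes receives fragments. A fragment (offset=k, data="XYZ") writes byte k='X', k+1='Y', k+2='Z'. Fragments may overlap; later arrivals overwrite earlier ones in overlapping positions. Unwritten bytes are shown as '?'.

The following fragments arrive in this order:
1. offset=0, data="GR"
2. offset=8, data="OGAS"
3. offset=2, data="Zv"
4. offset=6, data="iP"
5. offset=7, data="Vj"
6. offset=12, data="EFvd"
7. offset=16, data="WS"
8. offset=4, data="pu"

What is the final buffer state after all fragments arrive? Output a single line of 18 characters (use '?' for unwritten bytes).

Fragment 1: offset=0 data="GR" -> buffer=GR????????????????
Fragment 2: offset=8 data="OGAS" -> buffer=GR??????OGAS??????
Fragment 3: offset=2 data="Zv" -> buffer=GRZv????OGAS??????
Fragment 4: offset=6 data="iP" -> buffer=GRZv??iPOGAS??????
Fragment 5: offset=7 data="Vj" -> buffer=GRZv??iVjGAS??????
Fragment 6: offset=12 data="EFvd" -> buffer=GRZv??iVjGASEFvd??
Fragment 7: offset=16 data="WS" -> buffer=GRZv??iVjGASEFvdWS
Fragment 8: offset=4 data="pu" -> buffer=GRZvpuiVjGASEFvdWS

Answer: GRZvpuiVjGASEFvdWS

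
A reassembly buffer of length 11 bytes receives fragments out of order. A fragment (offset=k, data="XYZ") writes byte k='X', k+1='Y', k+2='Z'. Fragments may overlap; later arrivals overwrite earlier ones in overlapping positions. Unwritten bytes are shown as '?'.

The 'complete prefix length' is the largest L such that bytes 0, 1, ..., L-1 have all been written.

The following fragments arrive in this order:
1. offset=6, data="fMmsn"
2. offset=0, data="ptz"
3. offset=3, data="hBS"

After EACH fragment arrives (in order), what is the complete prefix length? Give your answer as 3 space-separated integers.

Fragment 1: offset=6 data="fMmsn" -> buffer=??????fMmsn -> prefix_len=0
Fragment 2: offset=0 data="ptz" -> buffer=ptz???fMmsn -> prefix_len=3
Fragment 3: offset=3 data="hBS" -> buffer=ptzhBSfMmsn -> prefix_len=11

Answer: 0 3 11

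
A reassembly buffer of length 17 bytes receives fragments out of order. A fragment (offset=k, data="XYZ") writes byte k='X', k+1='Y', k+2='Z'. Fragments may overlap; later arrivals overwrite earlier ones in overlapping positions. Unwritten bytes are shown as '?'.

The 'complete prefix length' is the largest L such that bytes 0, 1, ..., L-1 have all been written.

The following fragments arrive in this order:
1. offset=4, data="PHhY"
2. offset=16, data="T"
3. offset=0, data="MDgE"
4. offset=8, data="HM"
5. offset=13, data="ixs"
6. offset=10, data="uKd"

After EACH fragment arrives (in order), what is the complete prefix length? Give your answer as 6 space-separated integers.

Answer: 0 0 8 10 10 17

Derivation:
Fragment 1: offset=4 data="PHhY" -> buffer=????PHhY????????? -> prefix_len=0
Fragment 2: offset=16 data="T" -> buffer=????PHhY????????T -> prefix_len=0
Fragment 3: offset=0 data="MDgE" -> buffer=MDgEPHhY????????T -> prefix_len=8
Fragment 4: offset=8 data="HM" -> buffer=MDgEPHhYHM??????T -> prefix_len=10
Fragment 5: offset=13 data="ixs" -> buffer=MDgEPHhYHM???ixsT -> prefix_len=10
Fragment 6: offset=10 data="uKd" -> buffer=MDgEPHhYHMuKdixsT -> prefix_len=17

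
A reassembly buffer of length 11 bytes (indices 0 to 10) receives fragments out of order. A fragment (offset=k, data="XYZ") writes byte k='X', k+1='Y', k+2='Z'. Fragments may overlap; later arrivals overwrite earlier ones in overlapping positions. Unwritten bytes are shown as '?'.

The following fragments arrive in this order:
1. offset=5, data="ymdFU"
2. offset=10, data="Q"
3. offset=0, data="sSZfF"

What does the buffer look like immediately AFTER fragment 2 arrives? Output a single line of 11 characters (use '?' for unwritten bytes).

Fragment 1: offset=5 data="ymdFU" -> buffer=?????ymdFU?
Fragment 2: offset=10 data="Q" -> buffer=?????ymdFUQ

Answer: ?????ymdFUQ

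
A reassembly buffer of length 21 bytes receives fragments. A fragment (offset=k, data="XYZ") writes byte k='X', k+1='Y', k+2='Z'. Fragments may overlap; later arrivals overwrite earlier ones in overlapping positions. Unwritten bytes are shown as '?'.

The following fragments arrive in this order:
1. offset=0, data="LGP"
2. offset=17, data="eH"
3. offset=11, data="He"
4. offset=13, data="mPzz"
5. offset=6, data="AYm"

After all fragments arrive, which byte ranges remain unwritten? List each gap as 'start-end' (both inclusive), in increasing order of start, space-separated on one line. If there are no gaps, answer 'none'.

Fragment 1: offset=0 len=3
Fragment 2: offset=17 len=2
Fragment 3: offset=11 len=2
Fragment 4: offset=13 len=4
Fragment 5: offset=6 len=3
Gaps: 3-5 9-10 19-20

Answer: 3-5 9-10 19-20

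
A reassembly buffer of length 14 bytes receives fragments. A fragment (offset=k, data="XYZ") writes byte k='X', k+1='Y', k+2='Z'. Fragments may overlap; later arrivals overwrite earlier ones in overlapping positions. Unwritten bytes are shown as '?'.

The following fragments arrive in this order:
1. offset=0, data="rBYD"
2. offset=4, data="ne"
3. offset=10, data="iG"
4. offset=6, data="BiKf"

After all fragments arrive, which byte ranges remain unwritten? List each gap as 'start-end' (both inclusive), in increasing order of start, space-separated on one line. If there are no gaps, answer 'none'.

Fragment 1: offset=0 len=4
Fragment 2: offset=4 len=2
Fragment 3: offset=10 len=2
Fragment 4: offset=6 len=4
Gaps: 12-13

Answer: 12-13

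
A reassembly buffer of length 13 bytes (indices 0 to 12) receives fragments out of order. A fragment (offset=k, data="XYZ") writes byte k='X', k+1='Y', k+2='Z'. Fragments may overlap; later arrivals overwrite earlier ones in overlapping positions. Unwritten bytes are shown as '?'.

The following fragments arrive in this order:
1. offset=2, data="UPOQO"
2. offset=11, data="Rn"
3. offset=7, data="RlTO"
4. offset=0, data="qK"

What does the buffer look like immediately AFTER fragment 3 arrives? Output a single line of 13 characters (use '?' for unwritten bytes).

Answer: ??UPOQORlTORn

Derivation:
Fragment 1: offset=2 data="UPOQO" -> buffer=??UPOQO??????
Fragment 2: offset=11 data="Rn" -> buffer=??UPOQO????Rn
Fragment 3: offset=7 data="RlTO" -> buffer=??UPOQORlTORn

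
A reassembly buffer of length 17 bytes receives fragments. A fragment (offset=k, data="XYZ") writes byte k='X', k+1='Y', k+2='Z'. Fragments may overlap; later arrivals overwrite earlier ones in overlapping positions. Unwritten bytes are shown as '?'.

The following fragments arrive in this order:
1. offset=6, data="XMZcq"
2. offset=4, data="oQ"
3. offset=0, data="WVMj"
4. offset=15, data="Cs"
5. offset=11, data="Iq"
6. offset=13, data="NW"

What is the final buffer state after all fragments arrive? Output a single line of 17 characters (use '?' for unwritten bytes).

Fragment 1: offset=6 data="XMZcq" -> buffer=??????XMZcq??????
Fragment 2: offset=4 data="oQ" -> buffer=????oQXMZcq??????
Fragment 3: offset=0 data="WVMj" -> buffer=WVMjoQXMZcq??????
Fragment 4: offset=15 data="Cs" -> buffer=WVMjoQXMZcq????Cs
Fragment 5: offset=11 data="Iq" -> buffer=WVMjoQXMZcqIq??Cs
Fragment 6: offset=13 data="NW" -> buffer=WVMjoQXMZcqIqNWCs

Answer: WVMjoQXMZcqIqNWCs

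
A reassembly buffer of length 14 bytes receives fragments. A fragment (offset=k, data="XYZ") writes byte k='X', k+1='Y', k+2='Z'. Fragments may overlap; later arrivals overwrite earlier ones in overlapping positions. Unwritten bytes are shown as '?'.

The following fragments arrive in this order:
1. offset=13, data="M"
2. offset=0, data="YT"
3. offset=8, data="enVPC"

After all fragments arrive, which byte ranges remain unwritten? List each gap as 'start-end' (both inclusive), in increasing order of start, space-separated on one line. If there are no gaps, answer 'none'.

Fragment 1: offset=13 len=1
Fragment 2: offset=0 len=2
Fragment 3: offset=8 len=5
Gaps: 2-7

Answer: 2-7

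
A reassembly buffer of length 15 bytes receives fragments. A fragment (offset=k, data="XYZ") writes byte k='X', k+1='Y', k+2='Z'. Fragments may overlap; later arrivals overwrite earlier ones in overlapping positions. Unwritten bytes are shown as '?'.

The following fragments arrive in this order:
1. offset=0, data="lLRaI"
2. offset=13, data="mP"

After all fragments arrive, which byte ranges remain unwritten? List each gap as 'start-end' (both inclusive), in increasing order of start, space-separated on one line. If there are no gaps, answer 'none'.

Fragment 1: offset=0 len=5
Fragment 2: offset=13 len=2
Gaps: 5-12

Answer: 5-12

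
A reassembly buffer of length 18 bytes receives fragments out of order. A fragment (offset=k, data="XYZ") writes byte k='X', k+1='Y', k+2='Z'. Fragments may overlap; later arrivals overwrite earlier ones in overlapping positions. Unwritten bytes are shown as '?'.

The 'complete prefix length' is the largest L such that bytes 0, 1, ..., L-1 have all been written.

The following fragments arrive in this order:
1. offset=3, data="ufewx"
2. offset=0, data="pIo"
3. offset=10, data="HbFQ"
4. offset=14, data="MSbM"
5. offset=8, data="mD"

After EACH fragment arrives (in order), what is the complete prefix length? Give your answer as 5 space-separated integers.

Fragment 1: offset=3 data="ufewx" -> buffer=???ufewx?????????? -> prefix_len=0
Fragment 2: offset=0 data="pIo" -> buffer=pIoufewx?????????? -> prefix_len=8
Fragment 3: offset=10 data="HbFQ" -> buffer=pIoufewx??HbFQ???? -> prefix_len=8
Fragment 4: offset=14 data="MSbM" -> buffer=pIoufewx??HbFQMSbM -> prefix_len=8
Fragment 5: offset=8 data="mD" -> buffer=pIoufewxmDHbFQMSbM -> prefix_len=18

Answer: 0 8 8 8 18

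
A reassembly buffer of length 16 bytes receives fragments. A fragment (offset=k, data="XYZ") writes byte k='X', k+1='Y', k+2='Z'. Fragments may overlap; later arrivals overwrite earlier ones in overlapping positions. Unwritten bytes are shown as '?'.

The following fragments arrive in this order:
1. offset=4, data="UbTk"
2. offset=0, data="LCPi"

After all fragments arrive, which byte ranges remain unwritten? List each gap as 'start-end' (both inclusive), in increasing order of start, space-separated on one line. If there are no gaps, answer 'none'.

Answer: 8-15

Derivation:
Fragment 1: offset=4 len=4
Fragment 2: offset=0 len=4
Gaps: 8-15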